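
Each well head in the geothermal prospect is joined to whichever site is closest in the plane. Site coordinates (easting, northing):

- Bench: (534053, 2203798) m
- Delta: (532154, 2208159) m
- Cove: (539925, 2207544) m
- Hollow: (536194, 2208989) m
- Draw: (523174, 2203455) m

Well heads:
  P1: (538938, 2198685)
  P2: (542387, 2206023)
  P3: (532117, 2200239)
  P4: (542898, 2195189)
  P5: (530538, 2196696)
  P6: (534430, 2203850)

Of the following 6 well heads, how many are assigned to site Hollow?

P1 → Bench
P2 → Cove
P3 → Bench
P4 → Bench
P5 → Bench
P6 → Bench
0 of the 6 go to Hollow.

0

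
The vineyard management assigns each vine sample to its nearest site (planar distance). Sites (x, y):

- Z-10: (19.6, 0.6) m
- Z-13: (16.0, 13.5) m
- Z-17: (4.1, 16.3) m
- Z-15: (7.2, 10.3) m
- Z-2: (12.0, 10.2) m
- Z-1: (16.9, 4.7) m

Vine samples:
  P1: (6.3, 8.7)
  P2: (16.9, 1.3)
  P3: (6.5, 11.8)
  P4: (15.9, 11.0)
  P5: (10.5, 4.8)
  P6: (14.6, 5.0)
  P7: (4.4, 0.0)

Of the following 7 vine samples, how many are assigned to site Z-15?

3

P1 → Z-15
P2 → Z-10
P3 → Z-15
P4 → Z-13
P5 → Z-2
P6 → Z-1
P7 → Z-15
3 of the 7 go to Z-15.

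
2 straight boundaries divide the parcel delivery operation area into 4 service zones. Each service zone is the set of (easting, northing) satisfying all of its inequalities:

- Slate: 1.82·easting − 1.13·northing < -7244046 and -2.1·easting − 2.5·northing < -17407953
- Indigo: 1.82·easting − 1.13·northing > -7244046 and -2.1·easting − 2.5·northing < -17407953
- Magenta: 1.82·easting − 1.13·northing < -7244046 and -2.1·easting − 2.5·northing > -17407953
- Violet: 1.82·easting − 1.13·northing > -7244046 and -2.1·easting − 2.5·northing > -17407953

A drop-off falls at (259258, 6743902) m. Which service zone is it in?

1.82·259258 − 1.13·6743902 = -7148759.700, which is > -7244046
-2.1·259258 − 2.5·6743902 = -17404196.800, which is > -17407953
This sign pattern matches Violet.

Violet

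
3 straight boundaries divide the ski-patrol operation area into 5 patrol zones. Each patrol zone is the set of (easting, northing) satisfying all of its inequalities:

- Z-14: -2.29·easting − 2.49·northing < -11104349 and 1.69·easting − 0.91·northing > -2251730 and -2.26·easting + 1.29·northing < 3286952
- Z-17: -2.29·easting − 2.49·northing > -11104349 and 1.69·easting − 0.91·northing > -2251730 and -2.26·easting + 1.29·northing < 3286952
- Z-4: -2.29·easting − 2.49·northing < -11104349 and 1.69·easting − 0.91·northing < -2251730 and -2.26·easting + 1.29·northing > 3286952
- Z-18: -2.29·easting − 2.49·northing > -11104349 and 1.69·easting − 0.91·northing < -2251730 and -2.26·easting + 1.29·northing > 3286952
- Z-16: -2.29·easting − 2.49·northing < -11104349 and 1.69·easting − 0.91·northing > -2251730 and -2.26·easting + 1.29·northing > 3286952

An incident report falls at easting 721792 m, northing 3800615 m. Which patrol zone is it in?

Z-14

-2.29·721792 − 2.49·3800615 = -11116435.030, which is < -11104349
1.69·721792 − 0.91·3800615 = -2238731.170, which is > -2251730
-2.26·721792 + 1.29·3800615 = 3271543.430, which is < 3286952
This sign pattern matches Z-14.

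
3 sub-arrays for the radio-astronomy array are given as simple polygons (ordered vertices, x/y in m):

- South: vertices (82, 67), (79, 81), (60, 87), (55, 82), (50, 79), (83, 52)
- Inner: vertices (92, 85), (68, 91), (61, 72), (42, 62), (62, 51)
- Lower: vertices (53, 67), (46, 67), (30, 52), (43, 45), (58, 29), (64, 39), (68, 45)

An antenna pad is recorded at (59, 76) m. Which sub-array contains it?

Cast a ray rightward from (59, 76). For each polygon, the edges (by vertex number in listed order) whose endpoints lie on opposite sides of y = 76, where each meets that height, and whether that is right or left of the point:
South: 1–2 at x≈80.1 (right), 5–6 at x≈53.7 (left) → 1 crossing.
Inner: 2–3 at x≈62.5 (right), 5–1 at x≈84.1 (right) → 2 crossings.
Lower: no edge straddles that height → 0 crossings.
Only South has an odd count, so the point is inside South.

South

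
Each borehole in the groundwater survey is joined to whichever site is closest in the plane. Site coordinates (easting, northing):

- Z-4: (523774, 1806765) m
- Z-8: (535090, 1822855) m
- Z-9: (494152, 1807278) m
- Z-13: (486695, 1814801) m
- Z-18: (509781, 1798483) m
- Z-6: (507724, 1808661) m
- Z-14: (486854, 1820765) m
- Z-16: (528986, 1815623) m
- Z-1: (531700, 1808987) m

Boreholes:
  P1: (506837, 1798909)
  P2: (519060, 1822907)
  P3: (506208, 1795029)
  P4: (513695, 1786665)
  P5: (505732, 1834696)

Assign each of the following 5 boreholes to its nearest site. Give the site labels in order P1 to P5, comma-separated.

Z-18, Z-16, Z-18, Z-18, Z-14

P1 → Z-18 (d²=8848612.00)
P2 → Z-16 (d²=151582132.00)
P3 → Z-18 (d²=24696445.00)
P4 → Z-18 (d²=154984520.00)
P5 → Z-14 (d²=550451645.00)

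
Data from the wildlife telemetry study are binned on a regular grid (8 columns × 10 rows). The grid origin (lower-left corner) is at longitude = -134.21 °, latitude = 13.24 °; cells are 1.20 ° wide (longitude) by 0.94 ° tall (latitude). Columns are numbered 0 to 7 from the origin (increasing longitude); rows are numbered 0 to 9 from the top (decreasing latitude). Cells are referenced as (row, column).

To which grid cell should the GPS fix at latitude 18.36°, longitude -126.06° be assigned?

(4, 6)

Column index: ⌊(-126.06 − -134.21) / 1.20⌋ = ⌊6.792⌋ = 6
Row offset from origin: ⌊(18.36 − 13.24) / 0.94⌋ = ⌊5.447⌋ = 5 → row 4 (counted from top)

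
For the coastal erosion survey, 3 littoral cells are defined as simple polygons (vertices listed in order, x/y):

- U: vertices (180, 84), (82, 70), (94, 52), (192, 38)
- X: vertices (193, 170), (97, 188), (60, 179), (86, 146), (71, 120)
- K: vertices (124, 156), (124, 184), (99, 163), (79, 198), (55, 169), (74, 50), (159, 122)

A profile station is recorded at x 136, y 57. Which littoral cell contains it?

U

Cast a ray rightward from (136, 57). For each polygon, the edges (by vertex number in listed order) whose endpoints lie on opposite sides of y = 57, where each meets that height, and whether that is right or left of the point:
U: 2–3 at x≈90.7 (left), 4–1 at x≈187.0 (right) → 1 crossing.
X: no edge straddles that height → 0 crossings.
K: 5–6 at x≈72.9 (left), 6–7 at x≈82.3 (left) → 0 crossings.
Only U has an odd count, so the point is inside U.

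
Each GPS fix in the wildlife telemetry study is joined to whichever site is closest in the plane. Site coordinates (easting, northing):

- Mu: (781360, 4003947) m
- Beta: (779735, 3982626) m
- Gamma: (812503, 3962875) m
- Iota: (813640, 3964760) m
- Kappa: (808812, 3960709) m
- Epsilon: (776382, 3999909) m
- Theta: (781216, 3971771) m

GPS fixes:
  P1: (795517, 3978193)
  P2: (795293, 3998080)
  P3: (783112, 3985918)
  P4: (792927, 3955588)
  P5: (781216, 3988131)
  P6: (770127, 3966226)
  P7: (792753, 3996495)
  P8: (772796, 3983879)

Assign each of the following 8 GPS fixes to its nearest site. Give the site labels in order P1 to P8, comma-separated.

Theta, Mu, Beta, Kappa, Beta, Theta, Mu, Beta

P1 → Theta (d²=245760685.00)
P2 → Mu (d²=228550178.00)
P3 → Beta (d²=22241393.00)
P4 → Kappa (d²=278557866.00)
P5 → Beta (d²=32498386.00)
P6 → Theta (d²=153712946.00)
P7 → Mu (d²=185332753.00)
P8 → Beta (d²=49719730.00)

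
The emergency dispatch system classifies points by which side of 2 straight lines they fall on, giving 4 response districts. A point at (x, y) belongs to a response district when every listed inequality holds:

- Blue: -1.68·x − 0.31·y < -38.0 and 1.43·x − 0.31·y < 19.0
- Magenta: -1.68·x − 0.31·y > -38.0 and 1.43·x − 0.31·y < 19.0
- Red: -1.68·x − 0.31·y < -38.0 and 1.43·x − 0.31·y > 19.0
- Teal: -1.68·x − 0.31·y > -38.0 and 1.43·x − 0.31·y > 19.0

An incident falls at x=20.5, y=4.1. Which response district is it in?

-1.68·20.5 − 0.31·4.1 = -35.711, which is > -38.0
1.43·20.5 − 0.31·4.1 = 28.044, which is > 19.0
This sign pattern matches Teal.

Teal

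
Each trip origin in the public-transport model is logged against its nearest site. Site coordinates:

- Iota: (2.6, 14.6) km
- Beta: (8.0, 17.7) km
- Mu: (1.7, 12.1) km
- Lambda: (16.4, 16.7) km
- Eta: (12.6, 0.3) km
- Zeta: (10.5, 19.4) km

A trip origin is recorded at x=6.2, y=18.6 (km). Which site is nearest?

Beta

Squared distances to each site:
Iota: 28.960; Beta: 4.050; Mu: 62.500; Lambda: 107.650; Eta: 375.850; Zeta: 19.130.
Minimum at Beta.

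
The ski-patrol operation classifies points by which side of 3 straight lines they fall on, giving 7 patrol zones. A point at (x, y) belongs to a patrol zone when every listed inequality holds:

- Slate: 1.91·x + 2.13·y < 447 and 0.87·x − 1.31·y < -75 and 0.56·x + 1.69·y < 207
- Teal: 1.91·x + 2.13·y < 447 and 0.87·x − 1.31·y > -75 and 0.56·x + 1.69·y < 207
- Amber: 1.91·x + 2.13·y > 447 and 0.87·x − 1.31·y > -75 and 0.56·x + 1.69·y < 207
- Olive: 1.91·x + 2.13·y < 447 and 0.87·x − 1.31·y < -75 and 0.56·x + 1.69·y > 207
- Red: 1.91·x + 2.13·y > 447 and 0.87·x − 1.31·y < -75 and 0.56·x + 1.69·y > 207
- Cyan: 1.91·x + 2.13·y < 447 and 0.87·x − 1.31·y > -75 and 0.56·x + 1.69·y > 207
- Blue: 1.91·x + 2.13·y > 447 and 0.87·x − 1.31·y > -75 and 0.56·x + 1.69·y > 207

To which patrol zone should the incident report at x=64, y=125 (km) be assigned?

Olive

1.91·64 + 2.13·125 = 388.490, which is < 447
0.87·64 − 1.31·125 = -108.070, which is < -75
0.56·64 + 1.69·125 = 247.090, which is > 207
This sign pattern matches Olive.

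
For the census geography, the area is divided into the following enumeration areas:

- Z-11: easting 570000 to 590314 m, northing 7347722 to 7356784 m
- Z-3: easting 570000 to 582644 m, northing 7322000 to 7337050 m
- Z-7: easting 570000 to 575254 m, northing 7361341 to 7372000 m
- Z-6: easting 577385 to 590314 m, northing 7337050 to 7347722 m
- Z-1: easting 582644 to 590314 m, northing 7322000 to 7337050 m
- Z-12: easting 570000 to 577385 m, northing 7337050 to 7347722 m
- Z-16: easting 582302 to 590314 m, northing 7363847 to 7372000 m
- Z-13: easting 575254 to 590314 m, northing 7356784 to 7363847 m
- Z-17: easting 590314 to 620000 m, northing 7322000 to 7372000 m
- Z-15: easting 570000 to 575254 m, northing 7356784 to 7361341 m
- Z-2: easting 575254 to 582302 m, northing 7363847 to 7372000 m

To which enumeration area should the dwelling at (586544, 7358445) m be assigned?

Z-13

The point has easting = 586544 and northing = 7358445.
Only Z-13 satisfies 575254 ≤ easting ≤ 590314 and 7356784 ≤ northing ≤ 7363847.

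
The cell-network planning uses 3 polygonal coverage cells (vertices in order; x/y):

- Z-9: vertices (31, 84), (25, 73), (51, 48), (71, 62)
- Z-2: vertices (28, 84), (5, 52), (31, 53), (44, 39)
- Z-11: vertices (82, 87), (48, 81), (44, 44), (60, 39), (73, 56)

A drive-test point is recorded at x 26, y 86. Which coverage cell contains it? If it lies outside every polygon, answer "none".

none

Cast a ray rightward from (26, 86). For each polygon, the edges (by vertex number in listed order) whose endpoints lie on opposite sides of y = 86, where each meets that height, and whether that is right or left of the point:
Z-9: no edge straddles that height → 0 crossings.
Z-2: no edge straddles that height → 0 crossings.
Z-11: 1–2 at x≈76.3 (right), 5–1 at x≈81.7 (right) → 2 crossings.
All counts are even, so the point lies outside every listed polygon.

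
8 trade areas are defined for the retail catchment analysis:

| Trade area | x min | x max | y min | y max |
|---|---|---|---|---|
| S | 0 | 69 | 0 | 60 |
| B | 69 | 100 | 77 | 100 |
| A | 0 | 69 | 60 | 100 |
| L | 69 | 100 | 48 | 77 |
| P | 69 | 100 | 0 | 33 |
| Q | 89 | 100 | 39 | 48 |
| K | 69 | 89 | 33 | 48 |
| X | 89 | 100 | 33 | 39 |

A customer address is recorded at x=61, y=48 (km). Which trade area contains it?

S

The point has x = 61 and y = 48.
Only S satisfies 0 ≤ x ≤ 69 and 0 ≤ y ≤ 60.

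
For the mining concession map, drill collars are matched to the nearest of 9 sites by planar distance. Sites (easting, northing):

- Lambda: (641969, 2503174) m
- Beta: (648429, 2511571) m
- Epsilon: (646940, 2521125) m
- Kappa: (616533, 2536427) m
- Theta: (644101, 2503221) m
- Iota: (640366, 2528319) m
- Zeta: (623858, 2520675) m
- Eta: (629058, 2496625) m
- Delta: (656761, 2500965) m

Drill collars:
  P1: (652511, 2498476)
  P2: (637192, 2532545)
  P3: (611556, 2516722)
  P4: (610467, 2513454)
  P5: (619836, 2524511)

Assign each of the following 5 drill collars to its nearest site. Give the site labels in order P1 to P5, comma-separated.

P1 → Delta (d²=24257621.00)
P2 → Iota (d²=27933352.00)
P3 → Zeta (d²=166965413.00)
P4 → Zeta (d²=231461722.00)
P5 → Zeta (d²=30891380.00)

Delta, Iota, Zeta, Zeta, Zeta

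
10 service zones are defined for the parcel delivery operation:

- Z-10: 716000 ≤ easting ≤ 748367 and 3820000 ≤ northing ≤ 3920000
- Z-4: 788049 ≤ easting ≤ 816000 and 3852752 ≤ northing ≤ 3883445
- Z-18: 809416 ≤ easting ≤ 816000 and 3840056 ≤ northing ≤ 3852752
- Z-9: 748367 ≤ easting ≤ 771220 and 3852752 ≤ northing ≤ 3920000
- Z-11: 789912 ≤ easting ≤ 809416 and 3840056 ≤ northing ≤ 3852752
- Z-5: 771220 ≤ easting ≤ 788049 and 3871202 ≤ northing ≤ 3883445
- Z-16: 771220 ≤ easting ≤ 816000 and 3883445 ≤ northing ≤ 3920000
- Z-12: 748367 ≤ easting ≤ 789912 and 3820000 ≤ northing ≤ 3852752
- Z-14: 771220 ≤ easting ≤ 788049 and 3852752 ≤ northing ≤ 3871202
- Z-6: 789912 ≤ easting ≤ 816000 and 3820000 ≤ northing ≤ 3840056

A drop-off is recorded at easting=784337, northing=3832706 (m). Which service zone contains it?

The point has easting = 784337 and northing = 3832706.
Only Z-12 satisfies 748367 ≤ easting ≤ 789912 and 3820000 ≤ northing ≤ 3852752.

Z-12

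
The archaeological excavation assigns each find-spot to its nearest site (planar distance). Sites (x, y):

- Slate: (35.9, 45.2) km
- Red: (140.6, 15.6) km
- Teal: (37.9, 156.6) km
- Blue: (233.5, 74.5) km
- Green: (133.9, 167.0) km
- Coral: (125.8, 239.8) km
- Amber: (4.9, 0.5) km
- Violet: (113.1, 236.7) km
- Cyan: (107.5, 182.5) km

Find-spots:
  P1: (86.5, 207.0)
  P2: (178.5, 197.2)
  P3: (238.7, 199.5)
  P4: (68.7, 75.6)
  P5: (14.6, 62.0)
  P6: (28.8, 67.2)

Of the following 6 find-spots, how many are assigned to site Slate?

P1 → Cyan
P2 → Green
P3 → Green
P4 → Slate
P5 → Slate
P6 → Slate
3 of the 6 go to Slate.

3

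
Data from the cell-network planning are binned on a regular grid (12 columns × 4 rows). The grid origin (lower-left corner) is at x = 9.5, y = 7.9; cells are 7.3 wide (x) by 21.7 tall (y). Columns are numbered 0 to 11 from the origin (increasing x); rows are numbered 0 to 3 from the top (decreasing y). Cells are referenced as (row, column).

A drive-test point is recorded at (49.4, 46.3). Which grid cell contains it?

(2, 5)

Column index: ⌊(49.4 − 9.5) / 7.3⌋ = ⌊5.466⌋ = 5
Row offset from origin: ⌊(46.3 − 7.9) / 21.7⌋ = ⌊1.770⌋ = 1 → row 2 (counted from top)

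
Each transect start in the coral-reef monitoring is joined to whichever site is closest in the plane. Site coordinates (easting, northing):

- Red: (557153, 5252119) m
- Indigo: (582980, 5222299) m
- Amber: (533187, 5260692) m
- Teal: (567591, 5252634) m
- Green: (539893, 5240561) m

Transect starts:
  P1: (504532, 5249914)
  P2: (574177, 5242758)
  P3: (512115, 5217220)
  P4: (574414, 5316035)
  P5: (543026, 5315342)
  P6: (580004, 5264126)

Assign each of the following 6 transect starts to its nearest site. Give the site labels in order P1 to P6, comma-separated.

P1 → Amber (d²=937274309.00)
P2 → Teal (d²=140910772.00)
P3 → Green (d²=1316419565.00)
P4 → Teal (d²=4066240130.00)
P5 → Amber (d²=3083428421.00)
P6 → Teal (d²=286148633.00)

Amber, Teal, Green, Teal, Amber, Teal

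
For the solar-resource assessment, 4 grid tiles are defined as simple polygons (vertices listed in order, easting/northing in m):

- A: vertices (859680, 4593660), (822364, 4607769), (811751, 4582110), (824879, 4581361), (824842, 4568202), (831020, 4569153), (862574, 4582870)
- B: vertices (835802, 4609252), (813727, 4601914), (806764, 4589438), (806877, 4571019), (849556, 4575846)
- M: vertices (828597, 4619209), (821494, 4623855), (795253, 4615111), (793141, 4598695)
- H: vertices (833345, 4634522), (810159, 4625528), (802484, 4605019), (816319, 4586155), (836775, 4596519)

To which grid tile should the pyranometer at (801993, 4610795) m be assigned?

Cast a ray rightward from (801993, 4610795). For each polygon, the edges (by vertex number in listed order) whose endpoints lie on opposite sides of northing = 4610795, where each meets that height, and whether that is right or left of the point:
A: no edge straddles that height → 0 crossings.
B: no edge straddles that height → 0 crossings.
M: 3–4 at easting≈794697.7 (left), 4–1 at easting≈814054.4 (right) → 1 crossing.
H: 2–3 at easting≈804645.5 (right), 5–1 at easting≈835486.5 (right) → 2 crossings.
Only M has an odd count, so the point is inside M.

M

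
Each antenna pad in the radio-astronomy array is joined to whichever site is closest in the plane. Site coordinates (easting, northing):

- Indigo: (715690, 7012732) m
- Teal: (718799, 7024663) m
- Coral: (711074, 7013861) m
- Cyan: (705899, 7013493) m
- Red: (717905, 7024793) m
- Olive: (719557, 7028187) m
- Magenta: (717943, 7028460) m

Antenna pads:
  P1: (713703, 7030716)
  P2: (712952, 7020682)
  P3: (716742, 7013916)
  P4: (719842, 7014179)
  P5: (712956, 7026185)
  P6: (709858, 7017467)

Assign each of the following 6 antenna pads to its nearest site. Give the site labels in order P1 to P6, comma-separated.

Magenta, Red, Indigo, Indigo, Red, Coral

P1 → Magenta (d²=23067136.00)
P2 → Red (d²=41432530.00)
P3 → Indigo (d²=2508560.00)
P4 → Indigo (d²=19332913.00)
P5 → Red (d²=26430265.00)
P6 → Coral (d²=14481892.00)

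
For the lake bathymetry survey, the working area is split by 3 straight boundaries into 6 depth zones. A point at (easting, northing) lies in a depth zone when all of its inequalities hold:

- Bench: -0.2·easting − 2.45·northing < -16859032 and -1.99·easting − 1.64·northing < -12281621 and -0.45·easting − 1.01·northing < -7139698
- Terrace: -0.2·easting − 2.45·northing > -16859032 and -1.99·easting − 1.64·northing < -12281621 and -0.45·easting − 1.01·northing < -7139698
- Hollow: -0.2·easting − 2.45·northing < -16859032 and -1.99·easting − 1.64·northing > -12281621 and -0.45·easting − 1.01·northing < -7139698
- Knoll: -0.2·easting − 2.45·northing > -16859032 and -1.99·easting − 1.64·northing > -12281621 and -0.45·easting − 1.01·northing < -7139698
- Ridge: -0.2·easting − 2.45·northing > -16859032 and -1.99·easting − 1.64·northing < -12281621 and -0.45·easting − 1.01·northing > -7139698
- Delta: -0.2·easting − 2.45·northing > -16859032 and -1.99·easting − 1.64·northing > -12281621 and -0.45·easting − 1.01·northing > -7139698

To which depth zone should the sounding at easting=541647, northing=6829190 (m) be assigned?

-0.2·541647 − 2.45·6829190 = -16839844.900, which is > -16859032
-1.99·541647 − 1.64·6829190 = -12277749.130, which is > -12281621
-0.45·541647 − 1.01·6829190 = -7141223.050, which is < -7139698
This sign pattern matches Knoll.

Knoll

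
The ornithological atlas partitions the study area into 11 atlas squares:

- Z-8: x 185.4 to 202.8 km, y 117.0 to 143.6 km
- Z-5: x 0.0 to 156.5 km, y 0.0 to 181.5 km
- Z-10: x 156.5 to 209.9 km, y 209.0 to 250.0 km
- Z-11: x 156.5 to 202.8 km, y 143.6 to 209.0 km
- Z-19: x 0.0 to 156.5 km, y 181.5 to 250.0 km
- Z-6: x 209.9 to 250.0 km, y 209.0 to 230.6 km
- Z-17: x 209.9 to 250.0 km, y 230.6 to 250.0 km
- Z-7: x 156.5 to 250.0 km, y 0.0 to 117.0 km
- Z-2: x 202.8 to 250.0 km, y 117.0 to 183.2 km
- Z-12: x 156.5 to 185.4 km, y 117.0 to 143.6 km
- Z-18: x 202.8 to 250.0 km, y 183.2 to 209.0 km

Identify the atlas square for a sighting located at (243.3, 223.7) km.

The point has x = 243.3 and y = 223.7.
Only Z-6 satisfies 209.9 ≤ x ≤ 250.0 and 209.0 ≤ y ≤ 230.6.

Z-6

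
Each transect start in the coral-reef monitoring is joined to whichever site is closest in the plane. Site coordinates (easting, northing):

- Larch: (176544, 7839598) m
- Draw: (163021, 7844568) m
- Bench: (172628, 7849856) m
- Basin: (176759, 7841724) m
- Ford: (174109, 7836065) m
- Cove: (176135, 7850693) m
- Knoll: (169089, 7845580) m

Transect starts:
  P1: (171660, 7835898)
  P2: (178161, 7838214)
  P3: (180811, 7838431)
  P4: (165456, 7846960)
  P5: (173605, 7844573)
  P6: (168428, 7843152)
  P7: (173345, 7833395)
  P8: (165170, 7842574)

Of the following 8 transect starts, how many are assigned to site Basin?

P1 → Ford
P2 → Larch
P3 → Larch
P4 → Draw
P5 → Basin
P6 → Knoll
P7 → Ford
P8 → Draw
1 of the 8 goes to Basin.

1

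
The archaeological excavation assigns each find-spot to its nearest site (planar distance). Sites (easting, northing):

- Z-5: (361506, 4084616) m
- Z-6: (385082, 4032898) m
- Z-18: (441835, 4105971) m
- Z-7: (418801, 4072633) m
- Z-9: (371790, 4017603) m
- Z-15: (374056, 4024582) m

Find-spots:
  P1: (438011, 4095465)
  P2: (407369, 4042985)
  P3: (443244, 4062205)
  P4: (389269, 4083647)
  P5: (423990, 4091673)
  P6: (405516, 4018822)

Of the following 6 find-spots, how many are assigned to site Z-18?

P1 → Z-18
P2 → Z-6
P3 → Z-7
P4 → Z-5
P5 → Z-7
P6 → Z-6
1 of the 6 goes to Z-18.

1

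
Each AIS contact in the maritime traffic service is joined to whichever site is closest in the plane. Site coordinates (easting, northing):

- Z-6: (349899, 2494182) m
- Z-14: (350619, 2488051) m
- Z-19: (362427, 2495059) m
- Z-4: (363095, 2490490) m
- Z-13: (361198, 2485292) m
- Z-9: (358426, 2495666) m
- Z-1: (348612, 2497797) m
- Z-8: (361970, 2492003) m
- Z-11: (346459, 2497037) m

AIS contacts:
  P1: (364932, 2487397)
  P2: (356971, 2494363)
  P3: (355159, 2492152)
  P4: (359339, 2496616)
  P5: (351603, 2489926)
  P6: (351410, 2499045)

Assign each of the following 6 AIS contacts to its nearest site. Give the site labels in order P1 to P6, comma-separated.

Z-4, Z-9, Z-9, Z-9, Z-14, Z-1

P1 → Z-4 (d²=12941218.00)
P2 → Z-9 (d²=3814834.00)
P3 → Z-9 (d²=23021485.00)
P4 → Z-9 (d²=1736069.00)
P5 → Z-14 (d²=4483881.00)
P6 → Z-1 (d²=9386308.00)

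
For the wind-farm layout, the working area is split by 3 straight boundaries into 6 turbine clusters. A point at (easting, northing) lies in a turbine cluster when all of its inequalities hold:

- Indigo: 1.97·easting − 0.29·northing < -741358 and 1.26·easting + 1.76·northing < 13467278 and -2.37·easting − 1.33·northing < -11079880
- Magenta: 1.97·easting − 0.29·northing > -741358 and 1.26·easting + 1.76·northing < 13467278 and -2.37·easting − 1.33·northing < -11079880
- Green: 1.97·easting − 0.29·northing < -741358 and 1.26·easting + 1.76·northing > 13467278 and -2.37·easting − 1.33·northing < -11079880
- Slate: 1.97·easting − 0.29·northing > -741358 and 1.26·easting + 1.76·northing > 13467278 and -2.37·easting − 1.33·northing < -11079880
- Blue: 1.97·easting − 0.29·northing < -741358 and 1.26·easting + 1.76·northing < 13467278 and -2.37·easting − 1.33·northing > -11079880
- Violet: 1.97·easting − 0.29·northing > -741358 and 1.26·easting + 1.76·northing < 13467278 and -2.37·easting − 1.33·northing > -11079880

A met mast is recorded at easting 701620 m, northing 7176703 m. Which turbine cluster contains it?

1.97·701620 − 0.29·7176703 = -699052.470, which is > -741358
1.26·701620 + 1.76·7176703 = 13515038.480, which is > 13467278
-2.37·701620 − 1.33·7176703 = -11207854.390, which is < -11079880
This sign pattern matches Slate.

Slate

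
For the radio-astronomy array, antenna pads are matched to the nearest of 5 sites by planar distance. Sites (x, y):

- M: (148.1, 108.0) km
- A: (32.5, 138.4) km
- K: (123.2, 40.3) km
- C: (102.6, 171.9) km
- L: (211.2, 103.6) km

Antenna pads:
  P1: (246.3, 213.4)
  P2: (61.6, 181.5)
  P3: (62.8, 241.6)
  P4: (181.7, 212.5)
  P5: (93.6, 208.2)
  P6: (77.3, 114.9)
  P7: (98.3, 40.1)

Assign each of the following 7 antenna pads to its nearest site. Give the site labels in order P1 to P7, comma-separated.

L, C, C, C, C, A, K

P1 → L (d²=13288.05)
P2 → C (d²=1773.16)
P3 → C (d²=6442.13)
P4 → C (d²=7905.17)
P5 → C (d²=1398.69)
P6 → A (d²=2559.29)
P7 → K (d²=620.05)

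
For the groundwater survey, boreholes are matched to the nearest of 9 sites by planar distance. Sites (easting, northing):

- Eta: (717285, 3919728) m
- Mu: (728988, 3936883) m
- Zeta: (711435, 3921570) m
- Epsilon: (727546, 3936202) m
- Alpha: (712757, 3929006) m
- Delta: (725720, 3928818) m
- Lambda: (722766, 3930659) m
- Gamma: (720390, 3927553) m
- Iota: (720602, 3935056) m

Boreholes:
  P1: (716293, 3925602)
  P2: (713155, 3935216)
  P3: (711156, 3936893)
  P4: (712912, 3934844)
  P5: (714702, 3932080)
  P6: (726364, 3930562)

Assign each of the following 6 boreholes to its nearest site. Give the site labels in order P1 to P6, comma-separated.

Gamma, Alpha, Alpha, Alpha, Alpha, Delta

P1 → Gamma (d²=20591810.00)
P2 → Alpha (d²=38722504.00)
P3 → Alpha (d²=64767970.00)
P4 → Alpha (d²=34106269.00)
P5 → Alpha (d²=13232501.00)
P6 → Delta (d²=3456272.00)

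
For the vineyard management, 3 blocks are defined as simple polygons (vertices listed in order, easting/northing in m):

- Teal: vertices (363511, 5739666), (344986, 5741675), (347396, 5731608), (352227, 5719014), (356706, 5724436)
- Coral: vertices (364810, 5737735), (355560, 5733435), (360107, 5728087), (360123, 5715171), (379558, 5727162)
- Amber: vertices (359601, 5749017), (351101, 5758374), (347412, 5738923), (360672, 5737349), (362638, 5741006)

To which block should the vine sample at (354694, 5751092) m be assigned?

Amber

Cast a ray rightward from (354694, 5751092). For each polygon, the edges (by vertex number in listed order) whose endpoints lie on opposite sides of northing = 5751092, where each meets that height, and whether that is right or left of the point:
Teal: no edge straddles that height → 0 crossings.
Coral: no edge straddles that height → 0 crossings.
Amber: 1–2 at easting≈357716.0 (right), 2–3 at easting≈349719.9 (left) → 1 crossing.
Only Amber has an odd count, so the point is inside Amber.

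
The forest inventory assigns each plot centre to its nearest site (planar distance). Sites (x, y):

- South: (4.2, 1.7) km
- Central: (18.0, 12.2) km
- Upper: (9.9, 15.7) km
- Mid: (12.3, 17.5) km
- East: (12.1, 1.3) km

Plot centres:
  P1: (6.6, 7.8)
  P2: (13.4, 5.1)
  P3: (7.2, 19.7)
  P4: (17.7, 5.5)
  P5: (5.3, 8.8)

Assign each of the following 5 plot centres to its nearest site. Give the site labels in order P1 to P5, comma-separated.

South, East, Upper, Central, South

P1 → South (d²=42.97)
P2 → East (d²=16.13)
P3 → Upper (d²=23.29)
P4 → Central (d²=44.98)
P5 → South (d²=51.62)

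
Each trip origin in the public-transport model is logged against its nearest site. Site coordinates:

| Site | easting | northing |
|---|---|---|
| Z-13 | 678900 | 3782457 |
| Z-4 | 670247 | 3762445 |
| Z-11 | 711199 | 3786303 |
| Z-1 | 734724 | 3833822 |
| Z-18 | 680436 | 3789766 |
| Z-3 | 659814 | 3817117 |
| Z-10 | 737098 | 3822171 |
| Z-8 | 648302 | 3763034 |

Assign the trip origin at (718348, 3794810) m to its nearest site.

Squared distances to each site:
Z-13: 1708741313.000; Z-4: 3361199426.000; Z-11: 123477250.000; Z-1: 1790109520.000; Z-18: 1462761680.000; Z-3: 3923831405.000; Z-10: 1100186821.000; Z-8: 5916156292.000.
Minimum at Z-11.

Z-11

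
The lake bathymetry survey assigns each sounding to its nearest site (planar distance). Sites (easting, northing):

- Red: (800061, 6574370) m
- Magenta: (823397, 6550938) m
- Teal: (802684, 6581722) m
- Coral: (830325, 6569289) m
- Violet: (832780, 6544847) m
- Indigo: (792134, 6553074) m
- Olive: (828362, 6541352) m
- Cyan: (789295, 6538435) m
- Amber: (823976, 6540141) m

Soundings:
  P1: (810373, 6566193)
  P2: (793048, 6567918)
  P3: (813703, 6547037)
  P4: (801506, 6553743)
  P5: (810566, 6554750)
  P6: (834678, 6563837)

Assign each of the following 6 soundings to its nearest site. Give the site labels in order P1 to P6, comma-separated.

Red, Red, Magenta, Indigo, Magenta, Coral

P1 → Red (d²=173200673.00)
P2 → Red (d²=90810473.00)
P3 → Magenta (d²=109191437.00)
P4 → Indigo (d²=88281945.00)
P5 → Magenta (d²=179165905.00)
P6 → Coral (d²=48672913.00)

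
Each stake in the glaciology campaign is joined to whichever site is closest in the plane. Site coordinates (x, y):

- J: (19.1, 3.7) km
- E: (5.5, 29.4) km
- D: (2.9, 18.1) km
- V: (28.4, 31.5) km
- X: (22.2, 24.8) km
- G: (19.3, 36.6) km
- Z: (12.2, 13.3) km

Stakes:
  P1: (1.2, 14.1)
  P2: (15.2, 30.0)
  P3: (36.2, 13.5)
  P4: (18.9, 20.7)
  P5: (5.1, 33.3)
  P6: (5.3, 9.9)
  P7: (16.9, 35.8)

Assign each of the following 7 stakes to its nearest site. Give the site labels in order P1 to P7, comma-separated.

P1 → D (d²=18.89)
P2 → G (d²=60.37)
P3 → X (d²=323.69)
P4 → X (d²=27.70)
P5 → E (d²=15.37)
P6 → Z (d²=59.17)
P7 → G (d²=6.40)

D, G, X, X, E, Z, G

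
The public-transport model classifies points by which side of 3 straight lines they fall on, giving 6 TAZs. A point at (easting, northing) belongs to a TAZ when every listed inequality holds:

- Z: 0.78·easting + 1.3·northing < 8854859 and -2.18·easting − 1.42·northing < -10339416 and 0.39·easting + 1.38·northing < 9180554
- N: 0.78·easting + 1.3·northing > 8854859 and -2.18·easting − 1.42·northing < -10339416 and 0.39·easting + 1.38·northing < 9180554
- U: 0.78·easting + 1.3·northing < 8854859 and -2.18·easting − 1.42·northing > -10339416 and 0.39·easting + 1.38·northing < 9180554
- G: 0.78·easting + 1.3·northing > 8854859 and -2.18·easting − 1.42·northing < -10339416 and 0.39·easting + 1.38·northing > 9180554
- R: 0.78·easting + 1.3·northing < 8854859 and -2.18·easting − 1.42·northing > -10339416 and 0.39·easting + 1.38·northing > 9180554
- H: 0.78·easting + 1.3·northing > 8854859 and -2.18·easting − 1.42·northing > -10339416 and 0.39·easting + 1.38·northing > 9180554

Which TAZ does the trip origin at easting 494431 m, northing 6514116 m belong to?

0.78·494431 + 1.3·6514116 = 8854006.980, which is < 8854859
-2.18·494431 − 1.42·6514116 = -10327904.300, which is > -10339416
0.39·494431 + 1.38·6514116 = 9182308.170, which is > 9180554
This sign pattern matches R.

R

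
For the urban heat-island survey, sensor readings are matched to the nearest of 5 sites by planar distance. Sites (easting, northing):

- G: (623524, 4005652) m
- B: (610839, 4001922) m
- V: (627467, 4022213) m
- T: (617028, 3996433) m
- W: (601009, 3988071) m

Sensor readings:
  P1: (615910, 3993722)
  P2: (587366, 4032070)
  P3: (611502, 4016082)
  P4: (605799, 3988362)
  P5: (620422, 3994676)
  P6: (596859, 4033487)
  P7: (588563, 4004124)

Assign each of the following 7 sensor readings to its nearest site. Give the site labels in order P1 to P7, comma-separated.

P1 → T (d²=8599445.00)
P2 → B (d²=1459883633.00)
P3 → B (d²=200945169.00)
P4 → W (d²=23028781.00)
P5 → T (d²=14606285.00)
P6 → V (d²=1063952740.00)
P7 → W (d²=412601725.00)

T, B, B, W, T, V, W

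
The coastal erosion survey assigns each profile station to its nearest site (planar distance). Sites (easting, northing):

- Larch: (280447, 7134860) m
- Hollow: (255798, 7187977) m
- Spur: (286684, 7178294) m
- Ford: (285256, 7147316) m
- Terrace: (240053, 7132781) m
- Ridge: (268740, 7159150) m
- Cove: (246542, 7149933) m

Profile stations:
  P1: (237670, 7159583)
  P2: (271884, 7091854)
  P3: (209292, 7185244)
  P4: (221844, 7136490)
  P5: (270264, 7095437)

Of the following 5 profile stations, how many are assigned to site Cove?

1

P1 → Cove
P2 → Larch
P3 → Hollow
P4 → Terrace
P5 → Larch
1 of the 5 goes to Cove.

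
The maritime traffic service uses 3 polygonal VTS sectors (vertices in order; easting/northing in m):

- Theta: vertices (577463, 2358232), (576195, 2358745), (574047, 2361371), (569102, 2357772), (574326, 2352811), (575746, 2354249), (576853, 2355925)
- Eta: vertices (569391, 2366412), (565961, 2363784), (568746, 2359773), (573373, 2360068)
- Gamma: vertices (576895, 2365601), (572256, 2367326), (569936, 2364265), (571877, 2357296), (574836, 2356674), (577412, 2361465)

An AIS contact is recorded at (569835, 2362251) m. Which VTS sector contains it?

Cast a ray rightward from (569835, 2362251). For each polygon, the edges (by vertex number in listed order) whose endpoints lie on opposite sides of northing = 2362251, where each meets that height, and whether that is right or left of the point:
Theta: no edge straddles that height → 0 crossings.
Eta: 2–3 at easting≈567025.4 (left), 4–1 at easting≈572002.8 (right) → 1 crossing.
Gamma: 3–4 at easting≈570496.9 (right), 6–1 at easting≈577313.8 (right) → 2 crossings.
Only Eta has an odd count, so the point is inside Eta.

Eta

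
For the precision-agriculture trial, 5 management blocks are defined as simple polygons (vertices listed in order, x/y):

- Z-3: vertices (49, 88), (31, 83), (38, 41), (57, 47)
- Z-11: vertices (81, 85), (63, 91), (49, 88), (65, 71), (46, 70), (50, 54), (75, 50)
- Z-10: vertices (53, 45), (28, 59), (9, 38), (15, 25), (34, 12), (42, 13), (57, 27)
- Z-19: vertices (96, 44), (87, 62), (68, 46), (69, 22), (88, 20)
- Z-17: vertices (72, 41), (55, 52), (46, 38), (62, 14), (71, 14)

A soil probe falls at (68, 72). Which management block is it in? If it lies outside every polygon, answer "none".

Z-11

Cast a ray rightward from (68, 72). For each polygon, the edges (by vertex number in listed order) whose endpoints lie on opposite sides of y = 72, where each meets that height, and whether that is right or left of the point:
Z-3: 2–3 at x≈32.8 (left), 4–1 at x≈52.1 (left) → 0 crossings.
Z-11: 3–4 at x≈64.1 (left), 7–1 at x≈78.8 (right) → 1 crossing.
Z-10: no edge straddles that height → 0 crossings.
Z-19: no edge straddles that height → 0 crossings.
Z-17: no edge straddles that height → 0 crossings.
Only Z-11 has an odd count, so the point is inside Z-11.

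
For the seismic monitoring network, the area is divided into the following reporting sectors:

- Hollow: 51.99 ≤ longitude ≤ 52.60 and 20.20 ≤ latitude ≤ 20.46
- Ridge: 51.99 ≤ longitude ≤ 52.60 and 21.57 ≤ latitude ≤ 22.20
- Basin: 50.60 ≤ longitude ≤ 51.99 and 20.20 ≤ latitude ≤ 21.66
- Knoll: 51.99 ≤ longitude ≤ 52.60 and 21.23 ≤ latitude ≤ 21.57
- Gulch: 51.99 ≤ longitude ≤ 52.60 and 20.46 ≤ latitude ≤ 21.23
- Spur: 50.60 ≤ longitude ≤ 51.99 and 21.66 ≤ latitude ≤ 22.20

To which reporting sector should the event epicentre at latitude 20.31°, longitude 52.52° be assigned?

The point has longitude = 52.52 and latitude = 20.31.
Only Hollow satisfies 51.99 ≤ longitude ≤ 52.60 and 20.20 ≤ latitude ≤ 20.46.

Hollow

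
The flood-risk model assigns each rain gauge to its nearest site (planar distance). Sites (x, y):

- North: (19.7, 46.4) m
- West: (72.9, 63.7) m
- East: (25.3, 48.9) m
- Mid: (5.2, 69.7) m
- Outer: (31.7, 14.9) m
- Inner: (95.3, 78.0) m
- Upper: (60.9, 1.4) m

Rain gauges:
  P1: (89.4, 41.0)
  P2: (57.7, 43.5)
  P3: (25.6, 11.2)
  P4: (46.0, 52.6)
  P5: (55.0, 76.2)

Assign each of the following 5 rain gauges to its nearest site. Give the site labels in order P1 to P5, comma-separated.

West, West, Outer, East, West

P1 → West (d²=787.54)
P2 → West (d²=639.08)
P3 → Outer (d²=50.90)
P4 → East (d²=442.18)
P5 → West (d²=476.66)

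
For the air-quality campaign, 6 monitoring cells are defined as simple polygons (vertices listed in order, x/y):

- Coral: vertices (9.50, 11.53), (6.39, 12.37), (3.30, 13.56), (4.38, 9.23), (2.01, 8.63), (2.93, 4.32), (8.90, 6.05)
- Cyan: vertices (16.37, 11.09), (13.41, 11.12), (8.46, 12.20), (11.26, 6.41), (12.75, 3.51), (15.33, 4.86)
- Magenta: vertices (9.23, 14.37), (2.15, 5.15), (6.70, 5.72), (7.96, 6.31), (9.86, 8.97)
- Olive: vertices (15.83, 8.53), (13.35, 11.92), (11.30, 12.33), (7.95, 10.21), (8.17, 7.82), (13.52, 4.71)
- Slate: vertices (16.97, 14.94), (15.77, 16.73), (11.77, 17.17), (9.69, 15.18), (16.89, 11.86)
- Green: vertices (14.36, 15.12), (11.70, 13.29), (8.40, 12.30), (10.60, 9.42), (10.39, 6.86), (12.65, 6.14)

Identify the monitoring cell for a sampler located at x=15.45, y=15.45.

Slate

Cast a ray rightward from (15.45, 15.45). For each polygon, the edges (by vertex number in listed order) whose endpoints lie on opposite sides of y = 15.45, where each meets that height, and whether that is right or left of the point:
Coral: no edge straddles that height → 0 crossings.
Cyan: no edge straddles that height → 0 crossings.
Magenta: no edge straddles that height → 0 crossings.
Olive: no edge straddles that height → 0 crossings.
Slate: 1–2 at x≈16.628 (right), 3–4 at x≈9.972 (left) → 1 crossing.
Green: no edge straddles that height → 0 crossings.
Only Slate has an odd count, so the point is inside Slate.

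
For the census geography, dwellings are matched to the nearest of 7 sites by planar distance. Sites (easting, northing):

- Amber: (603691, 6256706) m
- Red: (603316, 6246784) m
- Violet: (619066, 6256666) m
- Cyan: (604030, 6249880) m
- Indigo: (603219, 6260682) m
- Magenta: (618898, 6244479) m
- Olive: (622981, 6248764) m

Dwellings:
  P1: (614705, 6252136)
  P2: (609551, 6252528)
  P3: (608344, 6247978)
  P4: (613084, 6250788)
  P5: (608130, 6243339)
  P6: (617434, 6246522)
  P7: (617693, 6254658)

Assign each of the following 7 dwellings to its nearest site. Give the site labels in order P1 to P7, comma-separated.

Violet, Cyan, Cyan, Violet, Red, Magenta, Violet

P1 → Violet (d²=39539221.00)
P2 → Cyan (d²=37493345.00)
P3 → Cyan (d²=22228200.00)
P4 → Violet (d²=70335208.00)
P5 → Red (d²=35042621.00)
P6 → Magenta (d²=6317145.00)
P7 → Violet (d²=5917193.00)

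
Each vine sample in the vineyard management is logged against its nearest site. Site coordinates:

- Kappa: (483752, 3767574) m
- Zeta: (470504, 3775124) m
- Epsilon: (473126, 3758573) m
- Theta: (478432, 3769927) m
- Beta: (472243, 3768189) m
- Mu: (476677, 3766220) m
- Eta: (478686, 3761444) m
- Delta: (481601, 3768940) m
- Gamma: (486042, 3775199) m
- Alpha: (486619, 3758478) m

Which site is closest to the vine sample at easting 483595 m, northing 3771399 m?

Delta

Squared distances to each site:
Kappa: 14655274.000; Zeta: 185249906.000; Epsilon: 274106237.000; Theta: 28823353.000; Beta: 139172004.000; Mu: 74680765.000; Eta: 123200306.000; Delta: 10022717.000; Gamma: 20427809.000; Alpha: 176096817.000.
Minimum at Delta.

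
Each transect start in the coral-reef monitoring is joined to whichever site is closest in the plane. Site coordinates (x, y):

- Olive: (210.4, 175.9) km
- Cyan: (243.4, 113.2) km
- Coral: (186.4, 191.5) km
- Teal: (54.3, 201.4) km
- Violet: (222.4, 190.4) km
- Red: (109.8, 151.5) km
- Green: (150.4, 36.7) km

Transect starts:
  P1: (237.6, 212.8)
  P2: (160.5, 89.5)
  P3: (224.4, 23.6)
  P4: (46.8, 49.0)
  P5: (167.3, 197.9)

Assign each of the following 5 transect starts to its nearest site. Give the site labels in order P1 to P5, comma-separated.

Violet, Green, Green, Green, Coral

P1 → Violet (d²=732.80)
P2 → Green (d²=2889.85)
P3 → Green (d²=5647.61)
P4 → Green (d²=10884.25)
P5 → Coral (d²=405.77)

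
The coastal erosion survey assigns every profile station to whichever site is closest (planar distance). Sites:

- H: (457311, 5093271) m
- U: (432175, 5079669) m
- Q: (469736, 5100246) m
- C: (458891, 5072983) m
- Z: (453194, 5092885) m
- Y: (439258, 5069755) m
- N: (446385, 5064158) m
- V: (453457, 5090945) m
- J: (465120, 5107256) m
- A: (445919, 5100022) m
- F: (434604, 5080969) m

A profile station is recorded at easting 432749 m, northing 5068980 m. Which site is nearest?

Squared distances to each site:
H: 1193344525.000; U: 114584197.000; Q: 2345600925.000; C: 699428173.000; Z: 989447050.000; Y: 42967706.000; N: 209192180.000; V: 911282489.000; J: 2512933817.000; A: 1137054664.000; F: 147177146.000.
Minimum at Y.

Y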